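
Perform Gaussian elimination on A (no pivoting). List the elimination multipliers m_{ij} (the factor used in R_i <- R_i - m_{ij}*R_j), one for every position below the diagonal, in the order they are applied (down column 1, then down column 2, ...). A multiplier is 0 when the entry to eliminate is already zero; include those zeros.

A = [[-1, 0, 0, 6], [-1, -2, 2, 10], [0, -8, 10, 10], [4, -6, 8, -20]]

multipliers: 1, 0, -4, 4, 3, 1

Forward elimination:
R2 <- R2 - (1)*R1:  [  0  -2   2   4 ]
R3: entry in column 1 is already 0 -> m_{31} = 0 (no row operation needed)
R4 <- R4 - (-4)*R1:  [  0  -6   8   4 ]
R3 <- R3 - (4)*R2:  [  0   0   2  -6 ]
R4 <- R4 - (3)*R2:  [  0   0   2  -8 ]
R4 <- R4 - (1)*R3:  [  0   0   0  -2 ]
Multipliers (in order of application): m_{21} = 1, m_{31} = 0, m_{41} = -4, m_{32} = 4, m_{42} = 3, m_{43} = 1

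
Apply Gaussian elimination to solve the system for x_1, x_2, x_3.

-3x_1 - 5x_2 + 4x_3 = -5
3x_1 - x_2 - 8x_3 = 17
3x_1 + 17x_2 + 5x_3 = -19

(5, -2, 0)

Forward elimination on [A|b]:
R2 <- R2 - (-1)*R1:  [  0  -6  -4  12 ]
R3 <- R3 - (-1)*R1:  [   0   12    9  -24 ]
R3 <- R3 - (-2)*R2:  [ 0  0  1  0 ]
Row echelon form:
[ -3  -5   4  |  -5 ]
[  0  -6  -4  |  12 ]
[  0   0   1  |   0 ]
Back-substitution:
x_3 = (0) / 1 = 0
x_2 = (12 - (-4)*(0)) / -6 = -2
x_1 = (-5 - (-5)*(-2) - (4)*(0)) / -3 = 5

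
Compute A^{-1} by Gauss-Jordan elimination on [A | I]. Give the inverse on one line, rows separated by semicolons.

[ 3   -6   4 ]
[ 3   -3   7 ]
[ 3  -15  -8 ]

Gauss-Jordan on [A | I]:
R1 <- (1/3)*R1:  [   1   -2  4/3  |  1/3    0    0 ]
R2 <- R2 - (3)*R1:  [  0   3   3  |  -1   1   0 ]
R3 <- R3 - (3)*R1:  [   0   -9  -12  |   -1    0    1 ]
R2 <- (1/3)*R2:  [    0     1     1  |  -1/3   1/3     0 ]
R1 <- R1 - (-2)*R2:  [    1     0  10/3  |  -1/3   2/3     0 ]
R3 <- R3 - (-9)*R2:  [  0   0  -3  |  -4   3   1 ]
R3 <- (1/-3)*R3:  [    0     0     1  |   4/3    -1  -1/3 ]
R1 <- R1 - (10/3)*R3:  [     1      0      0  |  -43/9      4   10/9 ]
R2 <- R2 - (1)*R3:  [    0     1     0  |  -5/3   4/3   1/3 ]
Right block of [I | A^{-1}] is the inverse:
[ -43/9    4  10/9 ]
[  -5/3  4/3   1/3 ]
[   4/3   -1  -1/3 ]

inverse = [-43/9 4 10/9; -5/3 4/3 1/3; 4/3 -1 -1/3]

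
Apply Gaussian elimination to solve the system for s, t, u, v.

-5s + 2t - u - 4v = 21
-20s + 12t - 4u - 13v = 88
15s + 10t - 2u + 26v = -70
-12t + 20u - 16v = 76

(0, 4, 3, -4)

Forward elimination on [A|b]:
R2 <- R2 - (4)*R1:  [ 0  4  0  3  4 ]
R3 <- R3 - (-3)*R1:  [  0  16  -5  14  -7 ]
R3 <- R3 - (4)*R2:  [   0    0   -5    2  -23 ]
R4 <- R4 - (-3)*R2:  [  0   0  20  -7  88 ]
R4 <- R4 - (-4)*R3:  [  0   0   0   1  -4 ]
Row echelon form:
[ -5  2  -1  -4  |   21 ]
[  0  4   0   3  |    4 ]
[  0  0  -5   2  |  -23 ]
[  0  0   0   1  |   -4 ]
Back-substitution:
v = (-4) / 1 = -4
u = (-23 - (2)*(-4)) / -5 = 3
t = (4 - (3)*(-4)) / 4 = 4
s = (21 - (2)*(4) - (-1)*(3) - (-4)*(-4)) / -5 = 0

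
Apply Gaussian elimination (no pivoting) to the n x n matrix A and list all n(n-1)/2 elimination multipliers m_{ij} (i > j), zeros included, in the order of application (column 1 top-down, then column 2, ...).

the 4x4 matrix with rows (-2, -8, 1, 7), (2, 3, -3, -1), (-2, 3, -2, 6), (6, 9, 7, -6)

Forward elimination:
R2 <- R2 - (-1)*R1:  [  0  -5  -2   6 ]
R3 <- R3 - (1)*R1:  [  0  11  -3  -1 ]
R4 <- R4 - (-3)*R1:  [   0  -15   10   15 ]
R3 <- R3 - (-11/5)*R2:  [     0      0  -37/5   61/5 ]
R4 <- R4 - (3)*R2:  [  0   0  16  -3 ]
R4 <- R4 - (-80/37)*R3:  [      0       0       0  865/37 ]
Multipliers (in order of application): m_{21} = -1, m_{31} = 1, m_{41} = -3, m_{32} = -11/5, m_{42} = 3, m_{43} = -80/37

multipliers: -1, 1, -3, -11/5, 3, -80/37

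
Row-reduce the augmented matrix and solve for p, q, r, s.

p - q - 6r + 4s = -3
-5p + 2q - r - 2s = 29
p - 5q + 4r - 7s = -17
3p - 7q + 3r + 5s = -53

(-3, 4, -2, -2)

Forward elimination on [A|b]:
R2 <- R2 - (-5)*R1:  [   0   -3  -31   18   14 ]
R3 <- R3 - (1)*R1:  [   0   -4   10  -11  -14 ]
R4 <- R4 - (3)*R1:  [   0   -4   21   -7  -44 ]
R3 <- R3 - (4/3)*R2:  [     0      0  154/3    -35  -98/3 ]
R4 <- R4 - (4/3)*R2:  [      0       0   187/3     -31  -188/3 ]
R4 <- R4 - (17/14)*R3:  [    0     0     0  23/2   -23 ]
Row echelon form:
[ 1  -1     -6     4  |     -3 ]
[ 0  -3    -31    18  |     14 ]
[ 0   0  154/3   -35  |  -98/3 ]
[ 0   0      0  23/2  |    -23 ]
Back-substitution:
s = (-23) / (23/2) = -2
r = (-98/3 - (-35)*(-2)) / (154/3) = -2
q = (14 - (-31)*(-2) - (18)*(-2)) / -3 = 4
p = (-3 - (-1)*(4) - (-6)*(-2) - (4)*(-2)) / 1 = -3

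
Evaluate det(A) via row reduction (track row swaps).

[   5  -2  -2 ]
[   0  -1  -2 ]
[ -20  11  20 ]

det(A) = -30

Forward elimination:
R3 <- R3 - (-4)*R1:  [  0   3  12 ]
R3 <- R3 - (-3)*R2:  [ 0  0  6 ]
Upper-triangular form:
[ 5  -2  -2 ]
[ 0  -1  -2 ]
[ 0   0   6 ]
det(A) = (-1)^0 * (5) * (-1) * (6) = -30  (0 row swaps -> sign +1)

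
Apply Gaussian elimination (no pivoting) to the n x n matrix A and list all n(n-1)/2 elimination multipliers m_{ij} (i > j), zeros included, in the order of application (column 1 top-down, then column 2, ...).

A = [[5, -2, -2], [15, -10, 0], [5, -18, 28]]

multipliers: 3, 1, 4

Forward elimination:
R2 <- R2 - (3)*R1:  [  0  -4   6 ]
R3 <- R3 - (1)*R1:  [   0  -16   30 ]
R3 <- R3 - (4)*R2:  [ 0  0  6 ]
Multipliers (in order of application): m_{21} = 3, m_{31} = 1, m_{32} = 4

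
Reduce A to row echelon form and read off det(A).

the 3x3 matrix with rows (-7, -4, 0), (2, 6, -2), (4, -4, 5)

Forward elimination:
R2 <- R2 - (-2/7)*R1:  [    0  34/7    -2 ]
R3 <- R3 - (-4/7)*R1:  [     0  -44/7      5 ]
R3 <- R3 - (-22/17)*R2:  [     0      0  41/17 ]
Upper-triangular form:
[ -7    -4      0 ]
[  0  34/7     -2 ]
[  0     0  41/17 ]
det(A) = (-1)^0 * (-7) * (34/7) * (41/17) = -82  (0 row swaps -> sign +1)

det(A) = -82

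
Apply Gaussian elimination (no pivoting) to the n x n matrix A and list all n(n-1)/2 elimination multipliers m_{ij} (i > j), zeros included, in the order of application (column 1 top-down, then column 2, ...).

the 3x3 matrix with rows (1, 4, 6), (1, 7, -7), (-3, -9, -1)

Forward elimination:
R2 <- R2 - (1)*R1:  [   0    3  -13 ]
R3 <- R3 - (-3)*R1:  [  0   3  17 ]
R3 <- R3 - (1)*R2:  [  0   0  30 ]
Multipliers (in order of application): m_{21} = 1, m_{31} = -3, m_{32} = 1

multipliers: 1, -3, 1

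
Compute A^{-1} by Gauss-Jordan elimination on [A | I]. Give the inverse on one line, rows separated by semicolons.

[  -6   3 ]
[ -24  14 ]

Gauss-Jordan on [A | I]:
R1 <- (1/-6)*R1:  [    1  -1/2  |  -1/6     0 ]
R2 <- R2 - (-24)*R1:  [  0   2  |  -4   1 ]
R2 <- (1/2)*R2:  [   0    1  |   -2  1/2 ]
R1 <- R1 - (-1/2)*R2:  [    1     0  |  -7/6   1/4 ]
Right block of [I | A^{-1}] is the inverse:
[ -7/6  1/4 ]
[   -2  1/2 ]

inverse = [-7/6 1/4; -2 1/2]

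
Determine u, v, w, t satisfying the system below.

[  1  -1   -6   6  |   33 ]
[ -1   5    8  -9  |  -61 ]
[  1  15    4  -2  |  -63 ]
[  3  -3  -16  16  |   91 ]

(5, -4, 0, 4)

Forward elimination on [A|b]:
R2 <- R2 - (-1)*R1:  [   0    4    2   -3  -28 ]
R3 <- R3 - (1)*R1:  [   0   16   10   -8  -96 ]
R4 <- R4 - (3)*R1:  [  0   0   2  -2  -8 ]
R3 <- R3 - (4)*R2:  [  0   0   2   4  16 ]
R4 <- R4 - (1)*R3:  [   0    0    0   -6  -24 ]
Row echelon form:
[ 1  -1  -6   6  |   33 ]
[ 0   4   2  -3  |  -28 ]
[ 0   0   2   4  |   16 ]
[ 0   0   0  -6  |  -24 ]
Back-substitution:
t = (-24) / -6 = 4
w = (16 - (4)*(4)) / 2 = 0
v = (-28 - (2)*(0) - (-3)*(4)) / 4 = -4
u = (33 - (-1)*(-4) - (-6)*(0) - (6)*(4)) / 1 = 5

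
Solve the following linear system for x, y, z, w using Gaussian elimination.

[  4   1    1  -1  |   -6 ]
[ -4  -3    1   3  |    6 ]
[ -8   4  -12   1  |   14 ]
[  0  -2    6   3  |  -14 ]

(0, -5, -3, -2)

Forward elimination on [A|b]:
R2 <- R2 - (-1)*R1:  [  0  -2   2   2   0 ]
R3 <- R3 - (-2)*R1:  [   0    6  -10   -1    2 ]
R3 <- R3 - (-3)*R2:  [  0   0  -4   5   2 ]
R4 <- R4 - (1)*R2:  [   0    0    4    1  -14 ]
R4 <- R4 - (-1)*R3:  [   0    0    0    6  -12 ]
Row echelon form:
[ 4   1   1  -1  |   -6 ]
[ 0  -2   2   2  |    0 ]
[ 0   0  -4   5  |    2 ]
[ 0   0   0   6  |  -12 ]
Back-substitution:
w = (-12) / 6 = -2
z = (2 - (5)*(-2)) / -4 = -3
y = (0 - (2)*(-3) - (2)*(-2)) / -2 = -5
x = (-6 - (1)*(-5) - (1)*(-3) - (-1)*(-2)) / 4 = 0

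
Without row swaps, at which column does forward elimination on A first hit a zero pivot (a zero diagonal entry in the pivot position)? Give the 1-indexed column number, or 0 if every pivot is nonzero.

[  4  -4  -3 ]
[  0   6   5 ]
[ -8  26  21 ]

Naive forward elimination:
R3 <- R3 - (-2)*R1:  [  0  18  15 ]
R3 <- R3 - (3)*R2:  [ 0  0  0 ]
Matrix at this point:
[ 4  -4  -3 ]
[ 0   6   5 ]
[ 0   0   0 ]
Pivot entry (3,3) in the last row is zero and there are no rows below to swap with -> zero pivot in column 3 (A is singular).

first zero-pivot column = 3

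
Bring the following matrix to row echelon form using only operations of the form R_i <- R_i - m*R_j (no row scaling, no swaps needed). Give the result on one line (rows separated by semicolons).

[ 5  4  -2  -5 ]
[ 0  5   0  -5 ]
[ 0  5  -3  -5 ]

Forward elimination:
R3 <- R3 - (1)*R2:  [  0   0  -3   0 ]
Row echelon form:
[ 5  4  -2  -5 ]
[ 0  5   0  -5 ]
[ 0  0  -3   0 ]

REF = [5 4 -2 -5; 0 5 0 -5; 0 0 -3 0]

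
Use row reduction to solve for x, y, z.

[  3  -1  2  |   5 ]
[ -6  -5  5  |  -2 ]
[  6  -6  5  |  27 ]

Forward elimination on [A|b]:
R2 <- R2 - (-2)*R1:  [  0  -7   9   8 ]
R3 <- R3 - (2)*R1:  [  0  -4   1  17 ]
R3 <- R3 - (4/7)*R2:  [     0      0  -29/7   87/7 ]
Row echelon form:
[ 3  -1      2  |     5 ]
[ 0  -7      9  |     8 ]
[ 0   0  -29/7  |  87/7 ]
Back-substitution:
z = (87/7) / (-29/7) = -3
y = (8 - (9)*(-3)) / -7 = -5
x = (5 - (-1)*(-5) - (2)*(-3)) / 3 = 2

(2, -5, -3)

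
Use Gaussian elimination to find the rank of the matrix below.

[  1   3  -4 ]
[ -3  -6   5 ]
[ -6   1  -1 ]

rank(A) = 3

Row reduction:
R2 <- R2 - (-3)*R1:  [  0   3  -7 ]
R3 <- R3 - (-6)*R1:  [   0   19  -25 ]
R3 <- R3 - (19/3)*R2:  [    0     0  58/3 ]
Row echelon form:
[ 1  3    -4 ]
[ 0  3    -7 ]
[ 0  0  58/3 ]
Nonzero rows / pivot columns: 3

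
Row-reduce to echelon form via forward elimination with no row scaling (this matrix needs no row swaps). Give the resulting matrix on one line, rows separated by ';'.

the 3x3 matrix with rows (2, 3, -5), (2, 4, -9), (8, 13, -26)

REF = [2 3 -5; 0 1 -4; 0 0 -2]

Forward elimination:
R2 <- R2 - (1)*R1:  [  0   1  -4 ]
R3 <- R3 - (4)*R1:  [  0   1  -6 ]
R3 <- R3 - (1)*R2:  [  0   0  -2 ]
Row echelon form:
[ 2  3  -5 ]
[ 0  1  -4 ]
[ 0  0  -2 ]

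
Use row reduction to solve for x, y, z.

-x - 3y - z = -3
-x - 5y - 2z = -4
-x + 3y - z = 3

Forward elimination on [A|b]:
R2 <- R2 - (1)*R1:  [  0  -2  -1  -1 ]
R3 <- R3 - (1)*R1:  [ 0  6  0  6 ]
R3 <- R3 - (-3)*R2:  [  0   0  -3   3 ]
Row echelon form:
[ -1  -3  -1  |  -3 ]
[  0  -2  -1  |  -1 ]
[  0   0  -3  |   3 ]
Back-substitution:
z = (3) / -3 = -1
y = (-1 - (-1)*(-1)) / -2 = 1
x = (-3 - (-3)*(1) - (-1)*(-1)) / -1 = 1

(1, 1, -1)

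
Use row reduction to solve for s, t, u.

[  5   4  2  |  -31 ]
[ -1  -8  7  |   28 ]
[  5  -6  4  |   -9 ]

(-5, -2, 1)

Forward elimination on [A|b]:
R2 <- R2 - (-1/5)*R1:  [     0  -36/5   37/5  109/5 ]
R3 <- R3 - (1)*R1:  [   0  -10    2   22 ]
R3 <- R3 - (25/18)*R2:  [       0        0  -149/18  -149/18 ]
Row echelon form:
[ 5      4        2  |      -31 ]
[ 0  -36/5     37/5  |    109/5 ]
[ 0      0  -149/18  |  -149/18 ]
Back-substitution:
u = (-149/18) / (-149/18) = 1
t = (109/5 - (37/5)*(1)) / (-36/5) = -2
s = (-31 - (4)*(-2) - (2)*(1)) / 5 = -5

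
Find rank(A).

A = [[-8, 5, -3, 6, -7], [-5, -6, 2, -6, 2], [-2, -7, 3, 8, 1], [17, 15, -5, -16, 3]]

Row reduction:
R2 <- R2 - (5/8)*R1:  [     0  -73/8   31/8  -39/4   51/8 ]
R3 <- R3 - (1/4)*R1:  [     0  -33/4   15/4   13/2   11/4 ]
R4 <- R4 - (-17/8)*R1:  [     0  205/8  -91/8  -13/4  -95/8 ]
R3 <- R3 - (66/73)*R2:  [       0        0    18/73  1118/73  -220/73 ]
R4 <- R4 - (-205/73)*R2:  [        0         0    -36/73  -2236/73    440/73 ]
R4 <- R4 - (-2)*R3:  [ 0  0  0  0  0 ]
Row echelon form:
[ -8      5     -3        6       -7 ]
[  0  -73/8   31/8    -39/4     51/8 ]
[  0      0  18/73  1118/73  -220/73 ]
[  0      0      0        0        0 ]
Nonzero rows / pivot columns: 3

rank(A) = 3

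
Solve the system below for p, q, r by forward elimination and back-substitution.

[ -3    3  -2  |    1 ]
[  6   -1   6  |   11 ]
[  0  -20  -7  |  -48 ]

Forward elimination on [A|b]:
R2 <- R2 - (-2)*R1:  [  0   5   2  13 ]
R3 <- R3 - (-4)*R2:  [ 0  0  1  4 ]
Row echelon form:
[ -3  3  -2  |   1 ]
[  0  5   2  |  13 ]
[  0  0   1  |   4 ]
Back-substitution:
r = (4) / 1 = 4
q = (13 - (2)*(4)) / 5 = 1
p = (1 - (3)*(1) - (-2)*(4)) / -3 = -2

(-2, 1, 4)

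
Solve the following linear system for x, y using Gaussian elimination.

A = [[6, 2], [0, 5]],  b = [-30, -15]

(-4, -3)

Forward elimination on [A|b]:
Row echelon form:
[ 6  2  |  -30 ]
[ 0  5  |  -15 ]
Back-substitution:
y = (-15) / 5 = -3
x = (-30 - (2)*(-3)) / 6 = -4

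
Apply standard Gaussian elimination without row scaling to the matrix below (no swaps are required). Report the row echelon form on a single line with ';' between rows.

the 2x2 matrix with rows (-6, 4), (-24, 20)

Forward elimination:
R2 <- R2 - (4)*R1:  [ 0  4 ]
Row echelon form:
[ -6  4 ]
[  0  4 ]

REF = [-6 4; 0 4]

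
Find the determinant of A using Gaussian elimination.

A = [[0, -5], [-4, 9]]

Forward elimination:
R1 <-> R2   (pivot in column 1 was zero)
[ -4   9 ]
[  0  -5 ]
Upper-triangular form:
[ -4   9 ]
[  0  -5 ]
det(A) = (-1)^1 * (-4) * (-5) = -20  (1 row swap -> sign -1)

det(A) = -20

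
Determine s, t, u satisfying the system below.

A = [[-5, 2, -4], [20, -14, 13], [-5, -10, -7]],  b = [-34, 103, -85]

(4, 3, 5)

Forward elimination on [A|b]:
R2 <- R2 - (-4)*R1:  [   0   -6   -3  -33 ]
R3 <- R3 - (1)*R1:  [   0  -12   -3  -51 ]
R3 <- R3 - (2)*R2:  [  0   0   3  15 ]
Row echelon form:
[ -5   2  -4  |  -34 ]
[  0  -6  -3  |  -33 ]
[  0   0   3  |   15 ]
Back-substitution:
u = (15) / 3 = 5
t = (-33 - (-3)*(5)) / -6 = 3
s = (-34 - (2)*(3) - (-4)*(5)) / -5 = 4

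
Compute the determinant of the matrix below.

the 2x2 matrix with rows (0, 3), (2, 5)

det(A) = -6

Forward elimination:
R1 <-> R2   (pivot in column 1 was zero)
[ 2  5 ]
[ 0  3 ]
Upper-triangular form:
[ 2  5 ]
[ 0  3 ]
det(A) = (-1)^1 * (2) * (3) = -6  (1 row swap -> sign -1)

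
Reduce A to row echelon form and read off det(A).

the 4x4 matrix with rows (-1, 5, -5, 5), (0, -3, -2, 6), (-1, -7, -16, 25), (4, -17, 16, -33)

Forward elimination:
R3 <- R3 - (1)*R1:  [   0  -12  -11   20 ]
R4 <- R4 - (-4)*R1:  [   0    3   -4  -13 ]
R3 <- R3 - (4)*R2:  [  0   0  -3  -4 ]
R4 <- R4 - (-1)*R2:  [  0   0  -6  -7 ]
R4 <- R4 - (2)*R3:  [ 0  0  0  1 ]
Upper-triangular form:
[ -1   5  -5   5 ]
[  0  -3  -2   6 ]
[  0   0  -3  -4 ]
[  0   0   0   1 ]
det(A) = (-1)^0 * (-1) * (-3) * (-3) * (1) = -9  (0 row swaps -> sign +1)

det(A) = -9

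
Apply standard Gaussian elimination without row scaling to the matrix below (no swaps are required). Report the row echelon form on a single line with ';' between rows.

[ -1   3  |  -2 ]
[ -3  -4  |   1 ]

Forward elimination:
R2 <- R2 - (3)*R1:  [   0  -13    7 ]
Row echelon form:
[ -1    3  |  -2 ]
[  0  -13  |   7 ]

REF = [-1 3 -2; 0 -13 7]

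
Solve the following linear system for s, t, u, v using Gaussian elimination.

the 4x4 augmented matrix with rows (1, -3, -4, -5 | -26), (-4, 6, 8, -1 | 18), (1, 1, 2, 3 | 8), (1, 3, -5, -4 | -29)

Forward elimination on [A|b]:
R2 <- R2 - (-4)*R1:  [   0   -6   -8  -21  -86 ]
R3 <- R3 - (1)*R1:  [  0   4   6   8  34 ]
R4 <- R4 - (1)*R1:  [  0   6  -1   1  -3 ]
R3 <- R3 - (-2/3)*R2:  [     0      0    2/3     -6  -70/3 ]
R4 <- R4 - (-1)*R2:  [   0    0   -9  -20  -89 ]
R4 <- R4 - (-27/2)*R3:  [    0     0     0  -101  -404 ]
Row echelon form:
[ 1  -3   -4    -5  |    -26 ]
[ 0  -6   -8   -21  |    -86 ]
[ 0   0  2/3    -6  |  -70/3 ]
[ 0   0    0  -101  |   -404 ]
Back-substitution:
v = (-404) / -101 = 4
u = (-70/3 - (-6)*(4)) / (2/3) = 1
t = (-86 - (-8)*(1) - (-21)*(4)) / -6 = -1
s = (-26 - (-3)*(-1) - (-4)*(1) - (-5)*(4)) / 1 = -5

(-5, -1, 1, 4)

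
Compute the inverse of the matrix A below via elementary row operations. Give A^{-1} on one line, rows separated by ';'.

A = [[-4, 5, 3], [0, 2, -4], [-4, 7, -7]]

inverse = [7/24 7/6 -13/24; 1/3 5/6 -1/3; 1/6 1/6 -1/6]

Gauss-Jordan on [A | I]:
R1 <- (1/-4)*R1:  [    1  -5/4  -3/4  |  -1/4     0     0 ]
R3 <- R3 - (-4)*R1:  [   0    2  -10  |   -1    0    1 ]
R2 <- (1/2)*R2:  [   0    1   -2  |    0  1/2    0 ]
R1 <- R1 - (-5/4)*R2:  [     1      0  -13/4  |   -1/4    5/8      0 ]
R3 <- R3 - (2)*R2:  [  0   0  -6  |  -1  -1   1 ]
R3 <- (1/-6)*R3:  [    0     0     1  |   1/6   1/6  -1/6 ]
R1 <- R1 - (-13/4)*R3:  [      1       0       0  |    7/24     7/6  -13/24 ]
R2 <- R2 - (-2)*R3:  [    0     1     0  |   1/3   5/6  -1/3 ]
Right block of [I | A^{-1}] is the inverse:
[ 7/24  7/6  -13/24 ]
[  1/3  5/6    -1/3 ]
[  1/6  1/6    -1/6 ]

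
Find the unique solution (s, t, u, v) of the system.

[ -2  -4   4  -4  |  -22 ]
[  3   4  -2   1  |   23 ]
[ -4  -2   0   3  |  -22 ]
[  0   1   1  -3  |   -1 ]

(5, 1, -2, 0)

Forward elimination on [A|b]:
R2 <- R2 - (-3/2)*R1:  [   0   -2    4   -5  -10 ]
R3 <- R3 - (2)*R1:  [  0   6  -8  11  22 ]
R3 <- R3 - (-3)*R2:  [  0   0   4  -4  -8 ]
R4 <- R4 - (-1/2)*R2:  [     0      0      3  -11/2     -6 ]
R4 <- R4 - (3/4)*R3:  [    0     0     0  -5/2     0 ]
Row echelon form:
[ -2  -4  4    -4  |  -22 ]
[  0  -2  4    -5  |  -10 ]
[  0   0  4    -4  |   -8 ]
[  0   0  0  -5/2  |    0 ]
Back-substitution:
v = (0) / (-5/2) = 0
u = (-8 - (-4)*(0)) / 4 = -2
t = (-10 - (4)*(-2) - (-5)*(0)) / -2 = 1
s = (-22 - (-4)*(1) - (4)*(-2) - (-4)*(0)) / -2 = 5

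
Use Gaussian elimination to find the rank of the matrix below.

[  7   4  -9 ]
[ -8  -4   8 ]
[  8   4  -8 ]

rank(A) = 2

Row reduction:
R2 <- R2 - (-8/7)*R1:  [     0    4/7  -16/7 ]
R3 <- R3 - (8/7)*R1:  [    0  -4/7  16/7 ]
R3 <- R3 - (-1)*R2:  [ 0  0  0 ]
Row echelon form:
[ 7    4     -9 ]
[ 0  4/7  -16/7 ]
[ 0    0      0 ]
Nonzero rows / pivot columns: 2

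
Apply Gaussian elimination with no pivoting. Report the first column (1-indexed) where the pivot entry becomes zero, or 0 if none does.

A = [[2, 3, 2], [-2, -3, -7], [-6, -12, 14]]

first zero-pivot column = 2

Naive forward elimination:
R2 <- R2 - (-1)*R1:  [  0   0  -5 ]
R3 <- R3 - (-3)*R1:  [  0  -3  20 ]
Matrix at this point:
[ 2   3   2 ]
[ 0   0  -5 ]
[ 0  -3  20 ]
Pivot entry (2,2) is zero but row 3 has -3 in column 2 -> naive elimination stops; a row interchange (e.g. R2 <-> R3) would be required here.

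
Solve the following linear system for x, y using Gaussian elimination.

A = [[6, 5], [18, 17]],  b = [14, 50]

(-1, 4)

Forward elimination on [A|b]:
R2 <- R2 - (3)*R1:  [ 0  2  8 ]
Row echelon form:
[ 6  5  |  14 ]
[ 0  2  |   8 ]
Back-substitution:
y = (8) / 2 = 4
x = (14 - (5)*(4)) / 6 = -1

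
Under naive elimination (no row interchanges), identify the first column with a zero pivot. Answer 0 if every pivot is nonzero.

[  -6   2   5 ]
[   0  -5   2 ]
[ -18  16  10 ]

first zero-pivot column = 0

Naive forward elimination:
R3 <- R3 - (3)*R1:  [  0  10  -5 ]
R3 <- R3 - (-2)*R2:  [  0   0  -1 ]
All pivots nonzero; naive elimination completes without hitting a zero pivot.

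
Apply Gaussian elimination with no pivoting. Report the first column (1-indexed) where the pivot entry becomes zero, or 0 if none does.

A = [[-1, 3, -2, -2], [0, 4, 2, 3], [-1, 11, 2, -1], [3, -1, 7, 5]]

first zero-pivot column = 3

Naive forward elimination:
R3 <- R3 - (1)*R1:  [ 0  8  4  1 ]
R4 <- R4 - (-3)*R1:  [  0   8   1  -1 ]
R3 <- R3 - (2)*R2:  [  0   0   0  -5 ]
R4 <- R4 - (2)*R2:  [  0   0  -3  -7 ]
Matrix at this point:
[ -1  3  -2  -2 ]
[  0  4   2   3 ]
[  0  0   0  -5 ]
[  0  0  -3  -7 ]
Pivot entry (3,3) is zero but row 4 has -3 in column 3 -> naive elimination stops; a row interchange (e.g. R3 <-> R4) would be required here.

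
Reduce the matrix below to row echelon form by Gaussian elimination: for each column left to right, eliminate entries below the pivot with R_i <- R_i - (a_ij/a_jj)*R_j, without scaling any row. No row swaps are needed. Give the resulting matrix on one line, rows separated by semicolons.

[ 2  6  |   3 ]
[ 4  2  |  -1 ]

REF = [2 6 3; 0 -10 -7]

Forward elimination:
R2 <- R2 - (2)*R1:  [   0  -10   -7 ]
Row echelon form:
[ 2    6  |   3 ]
[ 0  -10  |  -7 ]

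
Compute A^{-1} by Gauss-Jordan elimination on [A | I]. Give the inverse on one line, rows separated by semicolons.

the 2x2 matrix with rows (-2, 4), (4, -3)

inverse = [3/10 2/5; 2/5 1/5]

Gauss-Jordan on [A | I]:
R1 <- (1/-2)*R1:  [    1    -2  |  -1/2     0 ]
R2 <- R2 - (4)*R1:  [ 0  5  |  2  1 ]
R2 <- (1/5)*R2:  [   0    1  |  2/5  1/5 ]
R1 <- R1 - (-2)*R2:  [    1     0  |  3/10   2/5 ]
Right block of [I | A^{-1}] is the inverse:
[ 3/10  2/5 ]
[  2/5  1/5 ]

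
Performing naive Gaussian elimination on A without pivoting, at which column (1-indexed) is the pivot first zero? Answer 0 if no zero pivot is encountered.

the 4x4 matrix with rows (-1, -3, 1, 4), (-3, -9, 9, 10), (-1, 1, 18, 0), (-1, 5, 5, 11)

Naive forward elimination:
R2 <- R2 - (3)*R1:  [  0   0   6  -2 ]
R3 <- R3 - (1)*R1:  [  0   4  17  -4 ]
R4 <- R4 - (1)*R1:  [ 0  8  4  7 ]
Matrix at this point:
[ -1  -3   1   4 ]
[  0   0   6  -2 ]
[  0   4  17  -4 ]
[  0   8   4   7 ]
Pivot entry (2,2) is zero but row 3 has 4 in column 2 -> naive elimination stops; a row interchange (e.g. R2 <-> R3) would be required here.

first zero-pivot column = 2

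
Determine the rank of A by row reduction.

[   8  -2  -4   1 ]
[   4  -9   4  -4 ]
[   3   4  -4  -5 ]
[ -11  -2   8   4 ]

rank(A) = 3

Row reduction:
R2 <- R2 - (1/2)*R1:  [    0    -8     6  -9/2 ]
R3 <- R3 - (3/8)*R1:  [     0   19/4   -5/2  -43/8 ]
R4 <- R4 - (-11/8)*R1:  [     0  -19/4    5/2   43/8 ]
R3 <- R3 - (-19/32)*R2:  [       0        0    17/16  -515/64 ]
R4 <- R4 - (19/32)*R2:  [      0       0  -17/16  515/64 ]
R4 <- R4 - (-1)*R3:  [ 0  0  0  0 ]
Row echelon form:
[ 8  -2     -4        1 ]
[ 0  -8      6     -9/2 ]
[ 0   0  17/16  -515/64 ]
[ 0   0      0        0 ]
Nonzero rows / pivot columns: 3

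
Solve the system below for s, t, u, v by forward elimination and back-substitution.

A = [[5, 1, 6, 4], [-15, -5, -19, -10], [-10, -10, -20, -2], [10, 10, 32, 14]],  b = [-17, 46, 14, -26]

(-3, 0, 1, -2)

Forward elimination on [A|b]:
R2 <- R2 - (-3)*R1:  [  0  -2  -1   2  -5 ]
R3 <- R3 - (-2)*R1:  [   0   -8   -8    6  -20 ]
R4 <- R4 - (2)*R1:  [  0   8  20   6   8 ]
R3 <- R3 - (4)*R2:  [  0   0  -4  -2   0 ]
R4 <- R4 - (-4)*R2:  [   0    0   16   14  -12 ]
R4 <- R4 - (-4)*R3:  [   0    0    0    6  -12 ]
Row echelon form:
[ 5   1   6   4  |  -17 ]
[ 0  -2  -1   2  |   -5 ]
[ 0   0  -4  -2  |    0 ]
[ 0   0   0   6  |  -12 ]
Back-substitution:
v = (-12) / 6 = -2
u = (0 - (-2)*(-2)) / -4 = 1
t = (-5 - (-1)*(1) - (2)*(-2)) / -2 = 0
s = (-17 - (1)*(0) - (6)*(1) - (4)*(-2)) / 5 = -3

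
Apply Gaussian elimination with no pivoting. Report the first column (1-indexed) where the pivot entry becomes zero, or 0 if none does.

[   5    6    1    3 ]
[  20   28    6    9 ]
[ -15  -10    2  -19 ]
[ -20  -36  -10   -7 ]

first zero-pivot column = 0

Naive forward elimination:
R2 <- R2 - (4)*R1:  [  0   4   2  -3 ]
R3 <- R3 - (-3)*R1:  [   0    8    5  -10 ]
R4 <- R4 - (-4)*R1:  [   0  -12   -6    5 ]
R3 <- R3 - (2)*R2:  [  0   0   1  -4 ]
R4 <- R4 - (-3)*R2:  [  0   0   0  -4 ]
All pivots nonzero; naive elimination completes without hitting a zero pivot.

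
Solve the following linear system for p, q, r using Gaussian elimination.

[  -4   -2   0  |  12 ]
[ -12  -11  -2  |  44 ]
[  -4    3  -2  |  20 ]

Forward elimination on [A|b]:
R2 <- R2 - (3)*R1:  [  0  -5  -2   8 ]
R3 <- R3 - (1)*R1:  [  0   5  -2   8 ]
R3 <- R3 - (-1)*R2:  [  0   0  -4  16 ]
Row echelon form:
[ -4  -2   0  |  12 ]
[  0  -5  -2  |   8 ]
[  0   0  -4  |  16 ]
Back-substitution:
r = (16) / -4 = -4
q = (8 - (-2)*(-4)) / -5 = 0
p = (12 - (-2)*(0)) / -4 = -3

(-3, 0, -4)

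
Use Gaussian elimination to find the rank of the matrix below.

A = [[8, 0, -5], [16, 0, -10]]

rank(A) = 1

Row reduction:
R2 <- R2 - (2)*R1:  [ 0  0  0 ]
Row echelon form:
[ 8  0  -5 ]
[ 0  0   0 ]
Nonzero rows / pivot columns: 1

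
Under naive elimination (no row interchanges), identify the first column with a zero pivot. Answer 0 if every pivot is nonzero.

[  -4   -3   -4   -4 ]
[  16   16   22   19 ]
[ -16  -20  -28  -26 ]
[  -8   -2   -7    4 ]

first zero-pivot column = 3

Naive forward elimination:
R2 <- R2 - (-4)*R1:  [ 0  4  6  3 ]
R3 <- R3 - (4)*R1:  [   0   -8  -12  -10 ]
R4 <- R4 - (2)*R1:  [  0   4   1  12 ]
R3 <- R3 - (-2)*R2:  [  0   0   0  -4 ]
R4 <- R4 - (1)*R2:  [  0   0  -5   9 ]
Matrix at this point:
[ -4  -3  -4  -4 ]
[  0   4   6   3 ]
[  0   0   0  -4 ]
[  0   0  -5   9 ]
Pivot entry (3,3) is zero but row 4 has -5 in column 3 -> naive elimination stops; a row interchange (e.g. R3 <-> R4) would be required here.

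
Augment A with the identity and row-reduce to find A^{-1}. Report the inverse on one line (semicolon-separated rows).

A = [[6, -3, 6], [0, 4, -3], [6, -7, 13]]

inverse = [31/96 -1/32 -5/32; -3/16 7/16 3/16; -1/4 1/4 1/4]

Gauss-Jordan on [A | I]:
R1 <- (1/6)*R1:  [    1  -1/2     1  |   1/6     0     0 ]
R3 <- R3 - (6)*R1:  [  0  -4   7  |  -1   0   1 ]
R2 <- (1/4)*R2:  [    0     1  -3/4  |     0   1/4     0 ]
R1 <- R1 - (-1/2)*R2:  [   1    0  5/8  |  1/6  1/8    0 ]
R3 <- R3 - (-4)*R2:  [  0   0   4  |  -1   1   1 ]
R3 <- (1/4)*R3:  [    0     0     1  |  -1/4   1/4   1/4 ]
R1 <- R1 - (5/8)*R3:  [     1      0      0  |  31/96  -1/32  -5/32 ]
R2 <- R2 - (-3/4)*R3:  [     0      1      0  |  -3/16   7/16   3/16 ]
Right block of [I | A^{-1}] is the inverse:
[ 31/96  -1/32  -5/32 ]
[ -3/16   7/16   3/16 ]
[  -1/4    1/4    1/4 ]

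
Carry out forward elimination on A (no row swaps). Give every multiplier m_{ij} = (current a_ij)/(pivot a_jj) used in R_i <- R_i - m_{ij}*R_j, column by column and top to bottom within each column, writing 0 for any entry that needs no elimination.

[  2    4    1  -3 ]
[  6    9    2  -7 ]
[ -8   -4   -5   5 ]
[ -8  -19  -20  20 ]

multipliers: 3, -4, -4, -4, 1, 3

Forward elimination:
R2 <- R2 - (3)*R1:  [  0  -3  -1   2 ]
R3 <- R3 - (-4)*R1:  [  0  12  -1  -7 ]
R4 <- R4 - (-4)*R1:  [   0   -3  -16    8 ]
R3 <- R3 - (-4)*R2:  [  0   0  -5   1 ]
R4 <- R4 - (1)*R2:  [   0    0  -15    6 ]
R4 <- R4 - (3)*R3:  [ 0  0  0  3 ]
Multipliers (in order of application): m_{21} = 3, m_{31} = -4, m_{41} = -4, m_{32} = -4, m_{42} = 1, m_{43} = 3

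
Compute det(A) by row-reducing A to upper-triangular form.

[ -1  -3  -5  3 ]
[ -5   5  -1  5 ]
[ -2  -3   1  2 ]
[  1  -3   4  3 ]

Forward elimination:
R2 <- R2 - (5)*R1:  [   0   20   24  -10 ]
R3 <- R3 - (2)*R1:  [  0   3  11  -4 ]
R4 <- R4 - (-1)*R1:  [  0  -6  -1   6 ]
R3 <- R3 - (3/20)*R2:  [    0     0  37/5  -5/2 ]
R4 <- R4 - (-3/10)*R2:  [    0     0  31/5     3 ]
R4 <- R4 - (31/37)*R3:  [      0       0       0  377/74 ]
Upper-triangular form:
[ -1  -3    -5       3 ]
[  0  20    24     -10 ]
[  0   0  37/5    -5/2 ]
[  0   0     0  377/74 ]
det(A) = (-1)^0 * (-1) * (20) * (37/5) * (377/74) = -754  (0 row swaps -> sign +1)

det(A) = -754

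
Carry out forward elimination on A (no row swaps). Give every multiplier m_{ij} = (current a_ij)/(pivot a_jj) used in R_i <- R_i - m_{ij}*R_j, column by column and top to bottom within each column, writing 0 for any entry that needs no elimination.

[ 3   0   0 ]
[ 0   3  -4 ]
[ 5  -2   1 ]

multipliers: 0, 5/3, -2/3

Forward elimination:
R2: entry in column 1 is already 0 -> m_{21} = 0 (no row operation needed)
R3 <- R3 - (5/3)*R1:  [  0  -2   1 ]
R3 <- R3 - (-2/3)*R2:  [    0     0  -5/3 ]
Multipliers (in order of application): m_{21} = 0, m_{31} = 5/3, m_{32} = -2/3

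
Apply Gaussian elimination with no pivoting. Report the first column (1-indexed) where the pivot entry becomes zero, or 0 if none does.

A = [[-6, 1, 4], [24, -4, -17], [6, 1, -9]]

Naive forward elimination:
R2 <- R2 - (-4)*R1:  [  0   0  -1 ]
R3 <- R3 - (-1)*R1:  [  0   2  -5 ]
Matrix at this point:
[ -6  1   4 ]
[  0  0  -1 ]
[  0  2  -5 ]
Pivot entry (2,2) is zero but row 3 has 2 in column 2 -> naive elimination stops; a row interchange (e.g. R2 <-> R3) would be required here.

first zero-pivot column = 2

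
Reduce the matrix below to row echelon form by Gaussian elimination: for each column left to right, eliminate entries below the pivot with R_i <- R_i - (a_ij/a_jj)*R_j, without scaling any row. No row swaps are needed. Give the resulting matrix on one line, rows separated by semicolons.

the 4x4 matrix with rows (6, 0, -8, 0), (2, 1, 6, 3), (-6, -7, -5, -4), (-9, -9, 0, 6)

Forward elimination:
R2 <- R2 - (1/3)*R1:  [    0     1  26/3     3 ]
R3 <- R3 - (-1)*R1:  [   0   -7  -13   -4 ]
R4 <- R4 - (-3/2)*R1:  [   0   -9  -12    6 ]
R3 <- R3 - (-7)*R2:  [     0      0  143/3     17 ]
R4 <- R4 - (-9)*R2:  [  0   0  66  33 ]
R4 <- R4 - (18/13)*R3:  [      0       0       0  123/13 ]
Row echelon form:
[ 6  0     -8       0 ]
[ 0  1   26/3       3 ]
[ 0  0  143/3      17 ]
[ 0  0      0  123/13 ]

REF = [6 0 -8 0; 0 1 26/3 3; 0 0 143/3 17; 0 0 0 123/13]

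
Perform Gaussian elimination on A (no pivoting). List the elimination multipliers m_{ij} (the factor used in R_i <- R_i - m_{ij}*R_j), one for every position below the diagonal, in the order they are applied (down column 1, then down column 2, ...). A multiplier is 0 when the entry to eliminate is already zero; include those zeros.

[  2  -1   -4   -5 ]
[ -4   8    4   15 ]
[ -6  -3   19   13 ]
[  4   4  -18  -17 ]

Forward elimination:
R2 <- R2 - (-2)*R1:  [  0   6  -4   5 ]
R3 <- R3 - (-3)*R1:  [  0  -6   7  -2 ]
R4 <- R4 - (2)*R1:  [   0    6  -10   -7 ]
R3 <- R3 - (-1)*R2:  [ 0  0  3  3 ]
R4 <- R4 - (1)*R2:  [   0    0   -6  -12 ]
R4 <- R4 - (-2)*R3:  [  0   0   0  -6 ]
Multipliers (in order of application): m_{21} = -2, m_{31} = -3, m_{41} = 2, m_{32} = -1, m_{42} = 1, m_{43} = -2

multipliers: -2, -3, 2, -1, 1, -2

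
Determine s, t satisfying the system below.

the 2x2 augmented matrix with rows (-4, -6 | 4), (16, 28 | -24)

Forward elimination on [A|b]:
R2 <- R2 - (-4)*R1:  [  0   4  -8 ]
Row echelon form:
[ -4  -6  |   4 ]
[  0   4  |  -8 ]
Back-substitution:
t = (-8) / 4 = -2
s = (4 - (-6)*(-2)) / -4 = 2

(2, -2)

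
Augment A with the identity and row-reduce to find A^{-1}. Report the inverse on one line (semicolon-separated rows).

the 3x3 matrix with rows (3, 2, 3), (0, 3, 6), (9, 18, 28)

inverse = [8/15 2/45 -1/15; -6/5 -19/15 2/5; 3/5 4/5 -1/5]

Gauss-Jordan on [A | I]:
R1 <- (1/3)*R1:  [   1  2/3    1  |  1/3    0    0 ]
R3 <- R3 - (9)*R1:  [  0  12  19  |  -3   0   1 ]
R2 <- (1/3)*R2:  [   0    1    2  |    0  1/3    0 ]
R1 <- R1 - (2/3)*R2:  [    1     0  -1/3  |   1/3  -2/9     0 ]
R3 <- R3 - (12)*R2:  [  0   0  -5  |  -3  -4   1 ]
R3 <- (1/-5)*R3:  [    0     0     1  |   3/5   4/5  -1/5 ]
R1 <- R1 - (-1/3)*R3:  [     1      0      0  |   8/15   2/45  -1/15 ]
R2 <- R2 - (2)*R3:  [      0       1       0  |    -6/5  -19/15     2/5 ]
Right block of [I | A^{-1}] is the inverse:
[ 8/15    2/45  -1/15 ]
[ -6/5  -19/15    2/5 ]
[  3/5     4/5   -1/5 ]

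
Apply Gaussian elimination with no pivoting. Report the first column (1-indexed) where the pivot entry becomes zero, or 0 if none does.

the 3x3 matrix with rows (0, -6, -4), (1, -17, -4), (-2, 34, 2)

Naive forward elimination:
Pivot entry (1,1) is zero but row 2 has 1 in column 1 -> naive elimination stops; a row interchange (e.g. R1 <-> R2) would be required here.

first zero-pivot column = 1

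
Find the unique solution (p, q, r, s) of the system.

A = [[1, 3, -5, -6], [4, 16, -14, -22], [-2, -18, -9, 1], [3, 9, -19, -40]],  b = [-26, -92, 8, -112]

(1, -2, 3, 1)

Forward elimination on [A|b]:
R2 <- R2 - (4)*R1:  [  0   4   6   2  12 ]
R3 <- R3 - (-2)*R1:  [   0  -12  -19  -11  -44 ]
R4 <- R4 - (3)*R1:  [   0    0   -4  -22  -34 ]
R3 <- R3 - (-3)*R2:  [  0   0  -1  -5  -8 ]
R4 <- R4 - (4)*R3:  [  0   0   0  -2  -2 ]
Row echelon form:
[ 1  3  -5  -6  |  -26 ]
[ 0  4   6   2  |   12 ]
[ 0  0  -1  -5  |   -8 ]
[ 0  0   0  -2  |   -2 ]
Back-substitution:
s = (-2) / -2 = 1
r = (-8 - (-5)*(1)) / -1 = 3
q = (12 - (6)*(3) - (2)*(1)) / 4 = -2
p = (-26 - (3)*(-2) - (-5)*(3) - (-6)*(1)) / 1 = 1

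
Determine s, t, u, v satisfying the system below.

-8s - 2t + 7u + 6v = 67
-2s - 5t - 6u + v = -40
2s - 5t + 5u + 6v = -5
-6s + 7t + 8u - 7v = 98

(-5, 4, 5, 0)

Forward elimination on [A|b]:
R2 <- R2 - (1/4)*R1:  [      0    -9/2   -31/4    -1/2  -227/4 ]
R3 <- R3 - (-1/4)*R1:  [     0  -11/2   27/4   15/2   47/4 ]
R4 <- R4 - (3/4)*R1:  [     0   17/2   11/4  -23/2  191/4 ]
R3 <- R3 - (11/9)*R2:  [     0      0  146/9   73/9  730/9 ]
R4 <- R4 - (-17/9)*R2:  [      0       0  -107/9  -112/9  -535/9 ]
R4 <- R4 - (-107/146)*R3:  [     0      0      0  -13/2      0 ]
Row echelon form:
[ -8    -2      7      6  |      67 ]
[  0  -9/2  -31/4   -1/2  |  -227/4 ]
[  0     0  146/9   73/9  |   730/9 ]
[  0     0      0  -13/2  |       0 ]
Back-substitution:
v = (0) / (-13/2) = 0
u = (730/9 - (73/9)*(0)) / (146/9) = 5
t = (-227/4 - (-31/4)*(5) - (-1/2)*(0)) / (-9/2) = 4
s = (67 - (-2)*(4) - (7)*(5) - (6)*(0)) / -8 = -5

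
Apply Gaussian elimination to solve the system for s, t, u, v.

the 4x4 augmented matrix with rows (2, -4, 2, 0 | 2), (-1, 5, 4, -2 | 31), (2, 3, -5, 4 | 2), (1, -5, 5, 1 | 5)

(5, 4, 4, 0)

Forward elimination on [A|b]:
R2 <- R2 - (-1/2)*R1:  [  0   3   5  -2  32 ]
R3 <- R3 - (1)*R1:  [  0   7  -7   4   0 ]
R4 <- R4 - (1/2)*R1:  [  0  -3   4   1   4 ]
R3 <- R3 - (7/3)*R2:  [      0       0   -56/3    26/3  -224/3 ]
R4 <- R4 - (-1)*R2:  [  0   0   9  -1  36 ]
R4 <- R4 - (-27/56)*R3:  [     0      0      0  89/28      0 ]
Row echelon form:
[ 2  -4      2      0  |       2 ]
[ 0   3      5     -2  |      32 ]
[ 0   0  -56/3   26/3  |  -224/3 ]
[ 0   0      0  89/28  |       0 ]
Back-substitution:
v = (0) / (89/28) = 0
u = (-224/3 - (26/3)*(0)) / (-56/3) = 4
t = (32 - (5)*(4) - (-2)*(0)) / 3 = 4
s = (2 - (-4)*(4) - (2)*(4)) / 2 = 5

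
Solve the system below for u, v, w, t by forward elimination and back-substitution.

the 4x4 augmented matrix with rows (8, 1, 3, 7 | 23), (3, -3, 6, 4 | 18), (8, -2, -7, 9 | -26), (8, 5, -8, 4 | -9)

(1, 3, 4, 0)

Forward elimination on [A|b]:
R2 <- R2 - (3/8)*R1:  [     0  -27/8   39/8   11/8   75/8 ]
R3 <- R3 - (1)*R1:  [   0   -3  -10    2  -49 ]
R4 <- R4 - (1)*R1:  [   0    4  -11   -3  -32 ]
R3 <- R3 - (8/9)*R2:  [      0       0   -43/3     7/9  -172/3 ]
R4 <- R4 - (-32/27)*R2:  [      0       0   -47/9  -37/27  -188/9 ]
R4 <- R4 - (47/129)*R3:  [        0         0         0  -640/387         0 ]
Row echelon form:
[ 8      1      3         7  |      23 ]
[ 0  -27/8   39/8      11/8  |    75/8 ]
[ 0      0  -43/3       7/9  |  -172/3 ]
[ 0      0      0  -640/387  |       0 ]
Back-substitution:
t = (0) / (-640/387) = 0
w = (-172/3 - (7/9)*(0)) / (-43/3) = 4
v = (75/8 - (39/8)*(4) - (11/8)*(0)) / (-27/8) = 3
u = (23 - (1)*(3) - (3)*(4) - (7)*(0)) / 8 = 1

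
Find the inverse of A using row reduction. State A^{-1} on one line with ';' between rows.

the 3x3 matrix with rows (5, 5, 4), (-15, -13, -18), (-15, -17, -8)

inverse = [101/10 7/5 19/10; -15/2 -1 -3/2; -3 -1/2 -1/2]

Gauss-Jordan on [A | I]:
R1 <- (1/5)*R1:  [   1    1  4/5  |  1/5    0    0 ]
R2 <- R2 - (-15)*R1:  [  0   2  -6  |   3   1   0 ]
R3 <- R3 - (-15)*R1:  [  0  -2   4  |   3   0   1 ]
R2 <- (1/2)*R2:  [   0    1   -3  |  3/2  1/2    0 ]
R1 <- R1 - (1)*R2:  [      1       0    19/5  |  -13/10    -1/2       0 ]
R3 <- R3 - (-2)*R2:  [  0   0  -2  |   6   1   1 ]
R3 <- (1/-2)*R3:  [    0     0     1  |    -3  -1/2  -1/2 ]
R1 <- R1 - (19/5)*R3:  [      1       0       0  |  101/10     7/5   19/10 ]
R2 <- R2 - (-3)*R3:  [     0      1      0  |  -15/2     -1   -3/2 ]
Right block of [I | A^{-1}] is the inverse:
[ 101/10   7/5  19/10 ]
[  -15/2    -1   -3/2 ]
[     -3  -1/2   -1/2 ]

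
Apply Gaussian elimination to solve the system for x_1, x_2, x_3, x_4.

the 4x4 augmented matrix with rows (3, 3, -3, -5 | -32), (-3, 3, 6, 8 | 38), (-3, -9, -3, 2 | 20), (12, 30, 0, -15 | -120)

(0, -2, 2, 4)

Forward elimination on [A|b]:
R2 <- R2 - (-1)*R1:  [ 0  6  3  3  6 ]
R3 <- R3 - (-1)*R1:  [   0   -6   -6   -3  -12 ]
R4 <- R4 - (4)*R1:  [  0  18  12   5   8 ]
R3 <- R3 - (-1)*R2:  [  0   0  -3   0  -6 ]
R4 <- R4 - (3)*R2:  [   0    0    3   -4  -10 ]
R4 <- R4 - (-1)*R3:  [   0    0    0   -4  -16 ]
Row echelon form:
[ 3  3  -3  -5  |  -32 ]
[ 0  6   3   3  |    6 ]
[ 0  0  -3   0  |   -6 ]
[ 0  0   0  -4  |  -16 ]
Back-substitution:
x_4 = (-16) / -4 = 4
x_3 = (-6) / -3 = 2
x_2 = (6 - (3)*(2) - (3)*(4)) / 6 = -2
x_1 = (-32 - (3)*(-2) - (-3)*(2) - (-5)*(4)) / 3 = 0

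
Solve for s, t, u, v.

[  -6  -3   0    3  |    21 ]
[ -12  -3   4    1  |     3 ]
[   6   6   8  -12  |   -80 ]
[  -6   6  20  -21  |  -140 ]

Forward elimination on [A|b]:
R2 <- R2 - (2)*R1:  [   0    3    4   -5  -39 ]
R3 <- R3 - (-1)*R1:  [   0    3    8   -9  -59 ]
R4 <- R4 - (1)*R1:  [    0     9    20   -24  -161 ]
R3 <- R3 - (1)*R2:  [   0    0    4   -4  -20 ]
R4 <- R4 - (3)*R2:  [   0    0    8   -9  -44 ]
R4 <- R4 - (2)*R3:  [  0   0   0  -1  -4 ]
Row echelon form:
[ -6  -3  0   3  |   21 ]
[  0   3  4  -5  |  -39 ]
[  0   0  4  -4  |  -20 ]
[  0   0  0  -1  |   -4 ]
Back-substitution:
v = (-4) / -1 = 4
u = (-20 - (-4)*(4)) / 4 = -1
t = (-39 - (4)*(-1) - (-5)*(4)) / 3 = -5
s = (21 - (-3)*(-5) - (3)*(4)) / -6 = 1

(1, -5, -1, 4)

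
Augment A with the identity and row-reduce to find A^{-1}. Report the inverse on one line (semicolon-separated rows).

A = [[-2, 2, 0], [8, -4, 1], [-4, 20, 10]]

Gauss-Jordan on [A | I]:
R1 <- (1/-2)*R1:  [    1    -1     0  |  -1/2     0     0 ]
R2 <- R2 - (8)*R1:  [ 0  4  1  |  4  1  0 ]
R3 <- R3 - (-4)*R1:  [  0  16  10  |  -2   0   1 ]
R2 <- (1/4)*R2:  [   0    1  1/4  |    1  1/4    0 ]
R1 <- R1 - (-1)*R2:  [   1    0  1/4  |  1/2  1/4    0 ]
R3 <- R3 - (16)*R2:  [   0    0    6  |  -18   -4    1 ]
R3 <- (1/6)*R3:  [    0     0     1  |    -3  -2/3   1/6 ]
R1 <- R1 - (1/4)*R3:  [     1      0      0  |    5/4   5/12  -1/24 ]
R2 <- R2 - (1/4)*R3:  [     0      1      0  |    7/4   5/12  -1/24 ]
Right block of [I | A^{-1}] is the inverse:
[ 5/4  5/12  -1/24 ]
[ 7/4  5/12  -1/24 ]
[  -3  -2/3    1/6 ]

inverse = [5/4 5/12 -1/24; 7/4 5/12 -1/24; -3 -2/3 1/6]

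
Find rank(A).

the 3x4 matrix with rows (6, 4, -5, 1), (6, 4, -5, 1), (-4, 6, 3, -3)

Row reduction:
R2 <- R2 - (1)*R1:  [ 0  0  0  0 ]
R3 <- R3 - (-2/3)*R1:  [    0  26/3  -1/3  -7/3 ]
R2 <-> R3   (pivot in column 2 was zero)
[ 6     4    -5     1 ]
[ 0  26/3  -1/3  -7/3 ]
[ 0     0     0     0 ]
Row echelon form:
[ 6     4    -5     1 ]
[ 0  26/3  -1/3  -7/3 ]
[ 0     0     0     0 ]
Nonzero rows / pivot columns: 2

rank(A) = 2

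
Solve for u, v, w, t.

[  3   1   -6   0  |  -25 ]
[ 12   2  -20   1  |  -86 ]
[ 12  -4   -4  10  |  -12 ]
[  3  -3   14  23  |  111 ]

Forward elimination on [A|b]:
R2 <- R2 - (4)*R1:  [  0  -2   4   1  14 ]
R3 <- R3 - (4)*R1:  [  0  -8  20  10  88 ]
R4 <- R4 - (1)*R1:  [   0   -4   20   23  136 ]
R3 <- R3 - (4)*R2:  [  0   0   4   6  32 ]
R4 <- R4 - (2)*R2:  [   0    0   12   21  108 ]
R4 <- R4 - (3)*R3:  [  0   0   0   3  12 ]
Row echelon form:
[ 3   1  -6  0  |  -25 ]
[ 0  -2   4  1  |   14 ]
[ 0   0   4  6  |   32 ]
[ 0   0   0  3  |   12 ]
Back-substitution:
t = (12) / 3 = 4
w = (32 - (6)*(4)) / 4 = 2
v = (14 - (4)*(2) - (1)*(4)) / -2 = -1
u = (-25 - (1)*(-1) - (-6)*(2)) / 3 = -4

(-4, -1, 2, 4)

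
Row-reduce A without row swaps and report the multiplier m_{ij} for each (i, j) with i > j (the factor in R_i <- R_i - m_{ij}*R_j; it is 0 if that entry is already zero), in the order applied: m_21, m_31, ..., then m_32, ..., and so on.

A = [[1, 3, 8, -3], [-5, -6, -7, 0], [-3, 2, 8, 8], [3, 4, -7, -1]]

Forward elimination:
R2 <- R2 - (-5)*R1:  [   0    9   33  -15 ]
R3 <- R3 - (-3)*R1:  [  0  11  32  -1 ]
R4 <- R4 - (3)*R1:  [   0   -5  -31    8 ]
R3 <- R3 - (11/9)*R2:  [     0      0  -25/3   52/3 ]
R4 <- R4 - (-5/9)*R2:  [     0      0  -38/3   -1/3 ]
R4 <- R4 - (38/25)*R3:  [       0        0        0  -667/25 ]
Multipliers (in order of application): m_{21} = -5, m_{31} = -3, m_{41} = 3, m_{32} = 11/9, m_{42} = -5/9, m_{43} = 38/25

multipliers: -5, -3, 3, 11/9, -5/9, 38/25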